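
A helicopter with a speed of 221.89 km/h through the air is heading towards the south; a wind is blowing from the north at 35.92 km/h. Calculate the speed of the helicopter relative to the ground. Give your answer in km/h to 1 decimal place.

257.8 km/h

Taking east as x and north as y: velocity relative to the air = (0.000, -221.890) km/h; the air relative to ground = (0.000, -35.920) km/h.
Velocity relative to ground = (0.000, -221.890) + (0.000, -35.920) = (0.000, -257.810) km/h.
Speed = |(0.000, -257.810)| = 257.810 km/h.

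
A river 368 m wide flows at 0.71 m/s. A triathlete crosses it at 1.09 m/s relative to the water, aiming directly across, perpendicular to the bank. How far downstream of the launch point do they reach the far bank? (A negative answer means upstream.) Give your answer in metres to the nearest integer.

Perpendicular speed = 1.090 m/s; crossing time = 368 / 1.090 = 337.615 s.
Net downstream speed = 0.710 m/s.
Drift = 0.710 × 337.615 = 239.706 m (downstream).

240 m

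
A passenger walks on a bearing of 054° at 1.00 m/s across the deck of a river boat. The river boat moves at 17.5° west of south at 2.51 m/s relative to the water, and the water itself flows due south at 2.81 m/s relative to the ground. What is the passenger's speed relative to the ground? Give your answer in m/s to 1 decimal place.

4.6 m/s

In east/north components (m/s): passenger relative to river boat = (0.809, 0.588); river boat relative to water = (-0.755, -2.394); water relative to ground = (0.000, -2.810).
Sum = (0.054, -4.616) m/s.
Speed = |(0.054, -4.616)| = 4.616 m/s.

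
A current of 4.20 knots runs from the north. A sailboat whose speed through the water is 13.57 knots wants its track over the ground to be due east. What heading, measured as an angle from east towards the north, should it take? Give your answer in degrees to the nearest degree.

The current pushes perpendicular to the desired track; the heading must have a component into the current equal to 4.20 knots: 13.57 sin θ = 4.20.
sin θ = 0.3095, so θ = 18.029°.

18°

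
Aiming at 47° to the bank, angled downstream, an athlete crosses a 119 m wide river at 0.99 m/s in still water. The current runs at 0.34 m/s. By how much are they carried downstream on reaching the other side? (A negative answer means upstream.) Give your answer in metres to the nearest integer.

Perpendicular speed = 0.724 m/s; crossing time = 119 / 0.724 = 164.356 s.
Net downstream speed = 1.015 m/s.
Drift = 1.015 × 164.356 = 166.850 m (downstream).

167 m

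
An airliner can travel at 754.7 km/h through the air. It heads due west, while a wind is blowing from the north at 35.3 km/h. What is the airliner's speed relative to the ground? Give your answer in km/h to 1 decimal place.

755.5 km/h

Taking east as x and north as y: velocity relative to the air = (-754.700, 0.000) km/h; the air relative to ground = (0.000, -35.300) km/h.
Velocity relative to ground = (-754.700, 0.000) + (0.000, -35.300) = (-754.700, -35.300) km/h.
Speed = |(-754.700, -35.300)| = 755.525 km/h.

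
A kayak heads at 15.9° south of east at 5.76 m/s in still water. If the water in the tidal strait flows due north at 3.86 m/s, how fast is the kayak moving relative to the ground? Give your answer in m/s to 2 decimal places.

5.99 m/s

Taking east as x and north as y: velocity relative to the water = (5.540, -1.578) m/s; the water relative to ground = (0.000, 3.860) m/s.
Velocity relative to ground = (5.540, -1.578) + (0.000, 3.860) = (5.540, 2.282) m/s.
Speed = |(5.540, 2.282)| = 5.991 m/s.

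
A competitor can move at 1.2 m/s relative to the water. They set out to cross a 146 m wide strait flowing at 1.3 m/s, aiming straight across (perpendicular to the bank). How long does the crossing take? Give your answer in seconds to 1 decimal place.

121.7 s

The component of the competitor's velocity perpendicular to the bank is 1.2 m/s.
The flow acts along the bank and has no component across it.
Time = 146 / 1.200 = 121.667 s.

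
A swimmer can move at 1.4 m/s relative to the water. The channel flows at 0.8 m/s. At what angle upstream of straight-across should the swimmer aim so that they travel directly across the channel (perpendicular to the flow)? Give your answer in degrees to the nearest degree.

35°

To cancel the current, the upstream component of the swimmer's velocity must equal the flow: 1.4 sin θ = 0.8.
sin θ = 0.8 / 1.4 = 0.5714.
θ = arcsin(0.5714) = 34.850°.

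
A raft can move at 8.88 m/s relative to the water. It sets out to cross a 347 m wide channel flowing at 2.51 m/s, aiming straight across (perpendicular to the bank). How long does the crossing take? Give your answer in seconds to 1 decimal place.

The component of the raft's velocity perpendicular to the bank is 8.88 m/s.
The flow acts along the bank and has no component across it.
Time = 347 / 8.880 = 39.077 s.

39.1 s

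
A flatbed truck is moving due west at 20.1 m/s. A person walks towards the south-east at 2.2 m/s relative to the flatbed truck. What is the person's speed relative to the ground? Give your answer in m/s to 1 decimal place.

18.6 m/s

Taking east as x and north as y: flatbed truck velocity = (-20.100, 0.000) m/s; person velocity relative to flatbed truck = (1.556, -1.556) m/s.
Velocity relative to ground = (-20.100, 0.000) + (1.556, -1.556) = (-18.544, -1.556) m/s.
Speed = |(-18.544, -1.556)| = 18.609 m/s.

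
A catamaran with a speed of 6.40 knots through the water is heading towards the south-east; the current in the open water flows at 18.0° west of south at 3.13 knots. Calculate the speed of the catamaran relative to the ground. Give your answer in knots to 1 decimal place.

8.3 knots

Taking east as x and north as y: velocity relative to the water = (4.525, -4.525) knots; the water relative to ground = (-0.967, -2.977) knots.
Velocity relative to ground = (4.525, -4.525) + (-0.967, -2.977) = (3.558, -7.502) knots.
Speed = |(3.558, -7.502)| = 8.303 knots.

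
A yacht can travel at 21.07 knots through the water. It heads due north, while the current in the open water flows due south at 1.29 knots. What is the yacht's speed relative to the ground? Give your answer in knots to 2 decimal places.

Taking east as x and north as y: velocity relative to the water = (0.000, 21.070) knots; the water relative to ground = (0.000, -1.290) knots.
Velocity relative to ground = (0.000, 21.070) + (0.000, -1.290) = (0.000, 19.780) knots.
Speed = |(0.000, 19.780)| = 19.780 knots.

19.78 knots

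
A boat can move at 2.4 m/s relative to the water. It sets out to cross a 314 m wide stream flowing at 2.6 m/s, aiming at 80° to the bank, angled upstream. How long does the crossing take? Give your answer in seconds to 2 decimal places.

132.85 s

The component of the boat's velocity perpendicular to the bank is 2.4 × sin 80° = 2.364 m/s.
Only the cross-stream component determines the crossing time; the current contributes nothing perpendicular to the bank.
Time = 314 / 2.364 = 132.852 s.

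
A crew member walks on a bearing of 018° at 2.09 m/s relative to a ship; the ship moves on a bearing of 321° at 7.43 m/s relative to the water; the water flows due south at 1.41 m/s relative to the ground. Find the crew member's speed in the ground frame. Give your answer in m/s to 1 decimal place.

In east/north components (m/s): crew member relative to ship = (0.646, 1.988); ship relative to water = (-4.676, 5.774); water relative to ground = (0.000, -1.410).
Sum = (-4.030, 6.352) m/s.
Speed = |(-4.030, 6.352)| = 7.522 m/s.

7.5 m/s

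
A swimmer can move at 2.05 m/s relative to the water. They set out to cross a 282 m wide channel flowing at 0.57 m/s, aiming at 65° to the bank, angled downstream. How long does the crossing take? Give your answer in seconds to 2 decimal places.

The component of the swimmer's velocity perpendicular to the bank is 2.05 × sin 65° = 1.858 m/s.
The flow acts along the bank and has no component across it.
Time = 282 / 1.858 = 151.782 s.

151.78 s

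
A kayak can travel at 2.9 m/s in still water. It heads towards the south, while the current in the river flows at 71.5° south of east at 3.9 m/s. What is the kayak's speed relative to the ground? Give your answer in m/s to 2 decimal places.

6.71 m/s

Taking east as x and north as y: velocity relative to the water = (0.000, -2.900) m/s; the water relative to ground = (1.237, -3.698) m/s.
Velocity relative to ground = (0.000, -2.900) + (1.237, -3.698) = (1.237, -6.598) m/s.
Speed = |(1.237, -6.598)| = 6.713 m/s.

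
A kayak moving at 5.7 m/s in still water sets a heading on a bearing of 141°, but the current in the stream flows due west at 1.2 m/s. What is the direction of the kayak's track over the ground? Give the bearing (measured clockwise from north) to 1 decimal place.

Taking east as x and north as y: velocity relative to the water = (3.587, -4.430) m/s; the water relative to ground = (-1.200, 0.000) m/s.
Velocity relative to ground = (3.587, -4.430) + (-1.200, 0.000) = (2.387, -4.430) m/s.
Bearing = atan2(2.39, -4.43) = 151.68° clockwise from north.

151.7°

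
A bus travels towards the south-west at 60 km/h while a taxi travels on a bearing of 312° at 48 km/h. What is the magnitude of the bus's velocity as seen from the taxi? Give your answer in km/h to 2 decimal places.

74.85 km/h

Taking east as x and north as y: bus velocity = (-42.426, -42.426) km/h; taxi velocity = (-35.671, 32.118) km/h.
Velocity of bus relative to taxi = (-42.426, -42.426) − (-35.671, 32.118) = (-6.755, -74.545) km/h.
Magnitude = |(-6.755, -74.545)| = 74.850 km/h.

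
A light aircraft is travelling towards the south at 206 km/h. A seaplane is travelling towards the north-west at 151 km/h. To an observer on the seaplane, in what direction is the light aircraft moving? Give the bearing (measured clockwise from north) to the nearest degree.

161°

Taking east as x and north as y: light aircraft velocity = (0.000, -206.000) km/h; seaplane velocity = (-106.773, 106.773) km/h.
Velocity of light aircraft relative to seaplane = (0.000, -206.000) − (-106.773, 106.773) = (106.773, -312.773) km/h.
Bearing = atan2(106.77, -312.77) = 161.15° clockwise from north.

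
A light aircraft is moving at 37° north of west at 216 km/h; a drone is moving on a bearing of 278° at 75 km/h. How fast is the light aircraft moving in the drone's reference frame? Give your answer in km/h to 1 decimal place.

154.7 km/h

Taking east as x and north as y: light aircraft velocity = (-172.505, 129.992) km/h; drone velocity = (-74.270, 10.438) km/h.
Velocity of light aircraft relative to drone = (-172.505, 129.992) − (-74.270, 10.438) = (-98.235, 119.554) km/h.
Magnitude = |(-98.235, 119.554)| = 154.736 km/h.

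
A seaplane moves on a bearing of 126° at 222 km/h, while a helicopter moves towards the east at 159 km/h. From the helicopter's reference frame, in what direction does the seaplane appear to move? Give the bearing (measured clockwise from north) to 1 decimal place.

Taking east as x and north as y: seaplane velocity = (179.602, -130.488) km/h; helicopter velocity = (159.000, 0.000) km/h.
Velocity of seaplane relative to helicopter = (179.602, -130.488) − (159.000, 0.000) = (20.602, -130.488) km/h.
Bearing = atan2(20.60, -130.49) = 171.03° clockwise from north.

171.0°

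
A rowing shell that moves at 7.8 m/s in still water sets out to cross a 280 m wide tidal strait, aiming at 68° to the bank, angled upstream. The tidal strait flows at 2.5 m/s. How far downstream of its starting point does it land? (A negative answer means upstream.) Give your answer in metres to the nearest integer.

Perpendicular speed = 7.232 m/s; crossing time = 280 / 7.232 = 38.717 s.
Net downstream speed = -0.422 m/s.
Drift = -0.422 × 38.717 = -16.336 m (upstream).

-16 m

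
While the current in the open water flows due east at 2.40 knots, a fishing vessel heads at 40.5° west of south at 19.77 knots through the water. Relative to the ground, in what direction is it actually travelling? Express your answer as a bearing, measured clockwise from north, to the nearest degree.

Taking east as x and north as y: velocity relative to the water = (-12.840, -15.033) knots; the water relative to ground = (2.400, 0.000) knots.
Velocity relative to ground = (-12.840, -15.033) + (2.400, 0.000) = (-10.440, -15.033) knots.
Bearing = atan2(-10.44, -15.03) = 214.78° clockwise from north.

215°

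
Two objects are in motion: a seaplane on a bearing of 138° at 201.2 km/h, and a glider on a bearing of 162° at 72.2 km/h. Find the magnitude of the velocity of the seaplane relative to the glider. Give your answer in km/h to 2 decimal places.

138.39 km/h

Taking east as x and north as y: seaplane velocity = (134.629, -149.521) km/h; glider velocity = (22.311, -68.666) km/h.
Velocity of seaplane relative to glider = (134.629, -149.521) − (22.311, -68.666) = (112.318, -80.854) km/h.
Magnitude = |(112.318, -80.854)| = 138.394 km/h.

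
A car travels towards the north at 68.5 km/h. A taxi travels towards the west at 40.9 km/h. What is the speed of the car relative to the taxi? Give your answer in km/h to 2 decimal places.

Taking east as x and north as y: car velocity = (0.000, 68.500) km/h; taxi velocity = (-40.900, 0.000) km/h.
Velocity of car relative to taxi = (0.000, 68.500) − (-40.900, 0.000) = (40.900, 68.500) km/h.
Magnitude = |(40.900, 68.500)| = 79.781 km/h.

79.78 km/h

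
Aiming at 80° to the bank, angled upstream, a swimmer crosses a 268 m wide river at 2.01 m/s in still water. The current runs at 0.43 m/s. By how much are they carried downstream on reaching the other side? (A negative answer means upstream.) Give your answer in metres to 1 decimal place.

Perpendicular speed = 1.979 m/s; crossing time = 268 / 1.979 = 135.390 s.
Net downstream speed = 0.081 m/s.
Drift = 0.081 × 135.390 = 10.962 m (downstream).

11.0 m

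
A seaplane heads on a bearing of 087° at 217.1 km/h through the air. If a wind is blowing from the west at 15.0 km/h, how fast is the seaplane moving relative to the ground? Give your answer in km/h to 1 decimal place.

232.1 km/h

Taking east as x and north as y: velocity relative to the air = (216.802, 11.362) km/h; the air relative to ground = (15.000, 0.000) km/h.
Velocity relative to ground = (216.802, 11.362) + (15.000, 0.000) = (231.802, 11.362) km/h.
Speed = |(231.802, 11.362)| = 232.081 km/h.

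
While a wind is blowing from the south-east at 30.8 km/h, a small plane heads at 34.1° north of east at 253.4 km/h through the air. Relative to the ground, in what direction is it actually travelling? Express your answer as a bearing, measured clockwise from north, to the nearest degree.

049°

Taking east as x and north as y: velocity relative to the air = (209.830, 142.066) km/h; the air relative to ground = (-21.779, 21.779) km/h.
Velocity relative to ground = (209.830, 142.066) + (-21.779, 21.779) = (188.052, 163.845) km/h.
Bearing = atan2(188.05, 163.84) = 48.94° clockwise from north.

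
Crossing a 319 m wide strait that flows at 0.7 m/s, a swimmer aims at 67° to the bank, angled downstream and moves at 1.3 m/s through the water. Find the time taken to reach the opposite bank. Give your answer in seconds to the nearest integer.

267 s

The component of the swimmer's velocity perpendicular to the bank is 1.3 × sin 67° = 1.197 m/s.
The current is parallel to the bank, so it does not affect the crossing time.
Time = 319 / 1.197 = 266.576 s.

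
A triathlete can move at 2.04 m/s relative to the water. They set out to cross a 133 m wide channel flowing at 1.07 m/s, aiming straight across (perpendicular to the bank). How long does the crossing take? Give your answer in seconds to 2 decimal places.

65.20 s

The component of the triathlete's velocity perpendicular to the bank is 2.04 m/s.
The flow acts along the bank and has no component across it.
Time = 133 / 2.040 = 65.196 s.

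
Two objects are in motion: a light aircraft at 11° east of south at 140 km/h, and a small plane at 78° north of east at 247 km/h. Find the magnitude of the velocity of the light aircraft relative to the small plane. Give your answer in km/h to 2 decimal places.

379.83 km/h

Taking east as x and north as y: light aircraft velocity = (26.713, -137.428) km/h; small plane velocity = (51.354, 241.602) km/h.
Velocity of light aircraft relative to small plane = (26.713, -137.428) − (51.354, 241.602) = (-24.641, -379.030) km/h.
Magnitude = |(-24.641, -379.030)| = 379.830 km/h.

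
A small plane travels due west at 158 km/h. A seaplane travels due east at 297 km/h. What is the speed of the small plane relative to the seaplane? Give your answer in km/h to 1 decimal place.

Taking east as x and north as y: small plane velocity = (-158.000, 0.000) km/h; seaplane velocity = (297.000, 0.000) km/h.
Velocity of small plane relative to seaplane = (-158.000, 0.000) − (297.000, 0.000) = (-455.000, 0.000) km/h.
Magnitude = |(-455.000, 0.000)| = 455.000 km/h.

455.0 km/h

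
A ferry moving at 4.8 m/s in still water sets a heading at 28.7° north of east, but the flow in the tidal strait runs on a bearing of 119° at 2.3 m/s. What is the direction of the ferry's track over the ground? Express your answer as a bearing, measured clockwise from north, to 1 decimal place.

079.2°

Taking east as x and north as y: velocity relative to the water = (4.210, 2.305) m/s; the water relative to ground = (2.012, -1.115) m/s.
Velocity relative to ground = (4.210, 2.305) + (2.012, -1.115) = (6.222, 1.190) m/s.
Bearing = atan2(6.22, 1.19) = 79.17° clockwise from north.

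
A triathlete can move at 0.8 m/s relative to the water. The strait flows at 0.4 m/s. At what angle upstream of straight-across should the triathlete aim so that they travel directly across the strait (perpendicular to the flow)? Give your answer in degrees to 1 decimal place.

To cancel the current, the upstream component of the triathlete's velocity must equal the flow: 0.8 sin θ = 0.4.
sin θ = 0.4 / 0.8 = 0.5000.
θ = arcsin(0.5000) = 30.000°.

30.0°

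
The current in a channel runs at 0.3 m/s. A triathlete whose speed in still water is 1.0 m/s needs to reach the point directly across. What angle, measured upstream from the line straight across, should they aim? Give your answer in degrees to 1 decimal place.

To cancel the current, the upstream component of the triathlete's velocity must equal the flow: 1.0 sin θ = 0.3.
sin θ = 0.3 / 1.0 = 0.3000.
θ = arcsin(0.3000) = 17.458°.

17.5°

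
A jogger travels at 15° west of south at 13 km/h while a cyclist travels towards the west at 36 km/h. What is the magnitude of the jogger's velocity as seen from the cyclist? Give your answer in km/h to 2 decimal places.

Taking east as x and north as y: jogger velocity = (-3.365, -12.557) km/h; cyclist velocity = (-36.000, 0.000) km/h.
Velocity of jogger relative to cyclist = (-3.365, -12.557) − (-36.000, 0.000) = (32.635, -12.557) km/h.
Magnitude = |(32.635, -12.557)| = 34.968 km/h.

34.97 km/h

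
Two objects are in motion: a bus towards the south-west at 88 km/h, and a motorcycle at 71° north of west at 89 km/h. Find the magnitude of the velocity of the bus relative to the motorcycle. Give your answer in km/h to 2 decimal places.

150.11 km/h

Taking east as x and north as y: bus velocity = (-62.225, -62.225) km/h; motorcycle velocity = (-28.976, 84.151) km/h.
Velocity of bus relative to motorcycle = (-62.225, -62.225) − (-28.976, 84.151) = (-33.250, -146.377) km/h.
Magnitude = |(-33.250, -146.377)| = 150.105 km/h.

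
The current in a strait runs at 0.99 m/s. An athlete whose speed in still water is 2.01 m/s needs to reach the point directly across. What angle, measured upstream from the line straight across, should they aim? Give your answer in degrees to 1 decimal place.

To cancel the current, the upstream component of the athlete's velocity must equal the flow: 2.01 sin θ = 0.99.
sin θ = 0.99 / 2.01 = 0.4925.
θ = arcsin(0.4925) = 29.507°.

29.5°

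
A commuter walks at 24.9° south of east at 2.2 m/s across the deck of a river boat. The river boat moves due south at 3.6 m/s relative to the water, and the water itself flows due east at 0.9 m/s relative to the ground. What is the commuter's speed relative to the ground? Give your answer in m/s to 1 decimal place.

In east/north components (m/s): commuter relative to river boat = (1.995, -0.926); river boat relative to water = (0.000, -3.600); water relative to ground = (0.900, 0.000).
Sum = (2.895, -4.526) m/s.
Speed = |(2.895, -4.526)| = 5.373 m/s.

5.4 m/s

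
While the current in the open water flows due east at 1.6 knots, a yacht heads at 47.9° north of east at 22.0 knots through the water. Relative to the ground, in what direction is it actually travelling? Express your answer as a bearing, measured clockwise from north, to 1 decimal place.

Taking east as x and north as y: velocity relative to the water = (14.749, 16.323) knots; the water relative to ground = (1.600, 0.000) knots.
Velocity relative to ground = (14.749, 16.323) + (1.600, 0.000) = (16.349, 16.323) knots.
Bearing = atan2(16.35, 16.32) = 45.05° clockwise from north.

045.0°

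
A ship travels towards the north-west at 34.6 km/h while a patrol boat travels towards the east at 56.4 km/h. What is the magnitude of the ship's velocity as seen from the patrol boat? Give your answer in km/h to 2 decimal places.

Taking east as x and north as y: ship velocity = (-24.466, 24.466) km/h; patrol boat velocity = (56.400, 0.000) km/h.
Velocity of ship relative to patrol boat = (-24.466, 24.466) − (56.400, 0.000) = (-80.866, 24.466) km/h.
Magnitude = |(-80.866, 24.466)| = 84.486 km/h.

84.49 km/h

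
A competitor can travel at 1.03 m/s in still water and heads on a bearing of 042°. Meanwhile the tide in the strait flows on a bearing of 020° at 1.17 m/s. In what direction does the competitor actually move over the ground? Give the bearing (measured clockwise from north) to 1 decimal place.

030.3°

Taking east as x and north as y: velocity relative to the water = (0.689, 0.765) m/s; the water relative to ground = (0.400, 1.099) m/s.
Velocity relative to ground = (0.689, 0.765) + (0.400, 1.099) = (1.089, 1.865) m/s.
Bearing = atan2(1.09, 1.86) = 30.29° clockwise from north.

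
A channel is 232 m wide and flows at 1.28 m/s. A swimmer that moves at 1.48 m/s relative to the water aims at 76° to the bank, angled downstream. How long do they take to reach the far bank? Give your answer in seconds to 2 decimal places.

161.56 s

The component of the swimmer's velocity perpendicular to the bank is 1.48 × sin 76° = 1.436 m/s.
The current is parallel to the bank, so it does not affect the crossing time.
Time = 232 / 1.436 = 161.556 s.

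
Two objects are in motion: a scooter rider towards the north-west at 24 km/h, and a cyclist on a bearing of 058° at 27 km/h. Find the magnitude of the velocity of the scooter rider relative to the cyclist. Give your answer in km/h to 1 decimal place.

40.0 km/h

Taking east as x and north as y: scooter rider velocity = (-16.971, 16.971) km/h; cyclist velocity = (22.897, 14.308) km/h.
Velocity of scooter rider relative to cyclist = (-16.971, 16.971) − (22.897, 14.308) = (-39.868, 2.663) km/h.
Magnitude = |(-39.868, 2.663)| = 39.957 km/h.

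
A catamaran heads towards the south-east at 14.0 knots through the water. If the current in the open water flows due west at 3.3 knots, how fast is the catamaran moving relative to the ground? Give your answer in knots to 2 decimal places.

Taking east as x and north as y: velocity relative to the water = (9.899, -9.899) knots; the water relative to ground = (-3.300, 0.000) knots.
Velocity relative to ground = (9.899, -9.899) + (-3.300, 0.000) = (6.599, -9.899) knots.
Speed = |(6.599, -9.899)| = 11.898 knots.

11.90 knots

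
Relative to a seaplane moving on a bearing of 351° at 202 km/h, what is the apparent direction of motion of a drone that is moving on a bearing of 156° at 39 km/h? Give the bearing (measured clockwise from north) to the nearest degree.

169°

Taking east as x and north as y: drone velocity = (15.863, -35.628) km/h; seaplane velocity = (-31.600, 199.513) km/h.
Velocity of drone relative to seaplane = (15.863, -35.628) − (-31.600, 199.513) = (47.462, -235.141) km/h.
Bearing = atan2(47.46, -235.14) = 168.59° clockwise from north.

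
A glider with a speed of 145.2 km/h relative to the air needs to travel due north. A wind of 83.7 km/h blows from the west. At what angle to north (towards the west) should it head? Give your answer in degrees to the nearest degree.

The wind pushes perpendicular to the desired track; the heading must have a component into the wind equal to 83.7 km/h: 145.2 sin θ = 83.7.
sin θ = 0.5764, so θ = 35.201°.

35°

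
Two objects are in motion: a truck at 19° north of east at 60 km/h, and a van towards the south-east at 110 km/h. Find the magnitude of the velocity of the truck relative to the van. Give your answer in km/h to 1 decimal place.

Taking east as x and north as y: truck velocity = (56.731, 19.534) km/h; van velocity = (77.782, -77.782) km/h.
Velocity of truck relative to van = (56.731, 19.534) − (77.782, -77.782) = (-21.051, 97.316) km/h.
Magnitude = |(-21.051, 97.316)| = 99.567 km/h.

99.6 km/h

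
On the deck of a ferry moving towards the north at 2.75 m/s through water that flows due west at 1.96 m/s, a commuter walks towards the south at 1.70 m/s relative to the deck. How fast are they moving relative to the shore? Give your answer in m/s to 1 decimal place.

2.2 m/s

In east/north components (m/s): commuter relative to ferry = (0.000, -1.700); ferry relative to water = (0.000, 2.750); water relative to ground = (-1.960, 0.000).
Sum = (-1.960, 1.050) m/s.
Speed = |(-1.960, 1.050)| = 2.224 m/s.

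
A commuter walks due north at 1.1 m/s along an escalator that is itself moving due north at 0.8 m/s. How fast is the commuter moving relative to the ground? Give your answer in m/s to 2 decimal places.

1.90 m/s

Taking east as x and north as y: escalator velocity = (0.000, 0.800) m/s; commuter velocity relative to escalator = (0.000, 1.100) m/s.
Velocity relative to ground = (0.000, 0.800) + (0.000, 1.100) = (0.000, 1.900) m/s.
Speed = |(0.000, 1.900)| = 1.900 m/s.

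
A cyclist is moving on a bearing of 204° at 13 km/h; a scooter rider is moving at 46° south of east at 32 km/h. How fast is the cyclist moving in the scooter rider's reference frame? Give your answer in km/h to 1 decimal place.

Taking east as x and north as y: cyclist velocity = (-5.288, -11.876) km/h; scooter rider velocity = (22.229, -23.019) km/h.
Velocity of cyclist relative to scooter rider = (-5.288, -11.876) − (22.229, -23.019) = (-27.517, 11.143) km/h.
Magnitude = |(-27.517, 11.143)| = 29.687 km/h.

29.7 km/h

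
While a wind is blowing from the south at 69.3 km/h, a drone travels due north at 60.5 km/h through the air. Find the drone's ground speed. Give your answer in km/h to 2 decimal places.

129.80 km/h

Taking east as x and north as y: velocity relative to the air = (0.000, 60.500) km/h; the air relative to ground = (0.000, 69.300) km/h.
Velocity relative to ground = (0.000, 60.500) + (0.000, 69.300) = (0.000, 129.800) km/h.
Speed = |(0.000, 129.800)| = 129.800 km/h.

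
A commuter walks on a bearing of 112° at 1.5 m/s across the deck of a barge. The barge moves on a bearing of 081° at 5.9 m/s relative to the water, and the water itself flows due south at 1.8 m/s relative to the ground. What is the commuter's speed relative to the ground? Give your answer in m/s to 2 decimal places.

In east/north components (m/s): commuter relative to barge = (1.391, -0.562); barge relative to water = (5.827, 0.923); water relative to ground = (0.000, -1.800).
Sum = (7.218, -1.439) m/s.
Speed = |(7.218, -1.439)| = 7.360 m/s.

7.36 m/s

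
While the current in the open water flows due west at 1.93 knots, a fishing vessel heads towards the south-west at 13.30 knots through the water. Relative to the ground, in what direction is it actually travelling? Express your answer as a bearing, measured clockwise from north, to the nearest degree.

230°

Taking east as x and north as y: velocity relative to the water = (-9.405, -9.405) knots; the water relative to ground = (-1.930, 0.000) knots.
Velocity relative to ground = (-9.405, -9.405) + (-1.930, 0.000) = (-11.335, -9.405) knots.
Bearing = atan2(-11.33, -9.40) = 230.32° clockwise from north.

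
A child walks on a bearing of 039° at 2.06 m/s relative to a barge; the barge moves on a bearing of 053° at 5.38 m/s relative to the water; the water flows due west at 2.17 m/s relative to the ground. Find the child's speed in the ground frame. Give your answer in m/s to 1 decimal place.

5.9 m/s

In east/north components (m/s): child relative to barge = (1.296, 1.601); barge relative to water = (4.297, 3.238); water relative to ground = (-2.170, 0.000).
Sum = (3.423, 4.839) m/s.
Speed = |(3.423, 4.839)| = 5.927 m/s.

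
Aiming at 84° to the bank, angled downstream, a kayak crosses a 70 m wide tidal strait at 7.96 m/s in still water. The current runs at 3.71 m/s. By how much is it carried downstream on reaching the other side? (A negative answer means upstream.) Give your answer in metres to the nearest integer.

40 m

Perpendicular speed = 7.916 m/s; crossing time = 70 / 7.916 = 8.842 s.
Net downstream speed = 4.542 m/s.
Drift = 4.542 × 8.842 = 40.163 m (downstream).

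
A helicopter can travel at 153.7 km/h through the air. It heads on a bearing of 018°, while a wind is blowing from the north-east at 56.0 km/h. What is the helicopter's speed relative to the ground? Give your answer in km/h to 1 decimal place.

106.9 km/h

Taking east as x and north as y: velocity relative to the air = (47.496, 146.177) km/h; the air relative to ground = (-39.598, -39.598) km/h.
Velocity relative to ground = (47.496, 146.177) + (-39.598, -39.598) = (7.898, 106.579) km/h.
Speed = |(7.898, 106.579)| = 106.872 km/h.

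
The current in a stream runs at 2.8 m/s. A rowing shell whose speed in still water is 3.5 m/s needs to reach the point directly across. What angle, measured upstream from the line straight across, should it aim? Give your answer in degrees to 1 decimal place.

53.1°

To cancel the current, the upstream component of the rowing shell's velocity must equal the flow: 3.5 sin θ = 2.8.
sin θ = 2.8 / 3.5 = 0.8000.
θ = arcsin(0.8000) = 53.130°.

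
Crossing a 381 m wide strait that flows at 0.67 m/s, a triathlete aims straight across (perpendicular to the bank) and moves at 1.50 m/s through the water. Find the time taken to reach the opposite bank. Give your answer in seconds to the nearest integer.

The component of the triathlete's velocity perpendicular to the bank is 1.50 m/s.
Only the cross-stream component determines the crossing time; the current contributes nothing perpendicular to the bank.
Time = 381 / 1.500 = 254.000 s.

254 s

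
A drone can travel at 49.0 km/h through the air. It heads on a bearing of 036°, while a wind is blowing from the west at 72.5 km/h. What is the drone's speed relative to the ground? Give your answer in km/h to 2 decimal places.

108.78 km/h

Taking east as x and north as y: velocity relative to the air = (28.801, 39.642) km/h; the air relative to ground = (72.500, 0.000) km/h.
Velocity relative to ground = (28.801, 39.642) + (72.500, 0.000) = (101.301, 39.642) km/h.
Speed = |(101.301, 39.642)| = 108.782 km/h.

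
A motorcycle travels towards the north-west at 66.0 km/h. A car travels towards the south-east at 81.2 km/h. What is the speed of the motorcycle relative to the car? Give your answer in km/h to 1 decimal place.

147.2 km/h

Taking east as x and north as y: motorcycle velocity = (-46.669, 46.669) km/h; car velocity = (57.417, -57.417) km/h.
Velocity of motorcycle relative to car = (-46.669, 46.669) − (57.417, -57.417) = (-104.086, 104.086) km/h.
Magnitude = |(-104.086, 104.086)| = 147.200 km/h.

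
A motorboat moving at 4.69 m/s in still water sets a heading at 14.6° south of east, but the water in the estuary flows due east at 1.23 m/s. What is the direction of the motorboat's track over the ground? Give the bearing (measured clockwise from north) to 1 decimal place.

101.6°

Taking east as x and north as y: velocity relative to the water = (4.539, -1.182) m/s; the water relative to ground = (1.230, 0.000) m/s.
Velocity relative to ground = (4.539, -1.182) + (1.230, 0.000) = (5.769, -1.182) m/s.
Bearing = atan2(5.77, -1.18) = 101.58° clockwise from north.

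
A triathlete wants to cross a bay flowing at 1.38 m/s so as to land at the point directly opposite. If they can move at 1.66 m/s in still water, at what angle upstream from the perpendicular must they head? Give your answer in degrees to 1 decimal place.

56.2°

To cancel the current, the upstream component of the triathlete's velocity must equal the flow: 1.66 sin θ = 1.38.
sin θ = 1.38 / 1.66 = 0.8313.
θ = arcsin(0.8313) = 56.235°.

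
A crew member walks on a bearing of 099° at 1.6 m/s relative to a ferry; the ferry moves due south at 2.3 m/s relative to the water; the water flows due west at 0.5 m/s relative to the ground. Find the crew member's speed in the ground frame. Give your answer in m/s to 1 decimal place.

2.8 m/s

In east/north components (m/s): crew member relative to ferry = (1.580, -0.250); ferry relative to water = (0.000, -2.300); water relative to ground = (-0.500, 0.000).
Sum = (1.080, -2.550) m/s.
Speed = |(1.080, -2.550)| = 2.770 m/s.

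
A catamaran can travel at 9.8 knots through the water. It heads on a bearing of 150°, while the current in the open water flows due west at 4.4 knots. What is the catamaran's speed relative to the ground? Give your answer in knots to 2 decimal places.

Taking east as x and north as y: velocity relative to the water = (4.900, -8.487) knots; the water relative to ground = (-4.400, 0.000) knots.
Velocity relative to ground = (4.900, -8.487) + (-4.400, 0.000) = (0.500, -8.487) knots.
Speed = |(0.500, -8.487)| = 8.502 knots.

8.50 knots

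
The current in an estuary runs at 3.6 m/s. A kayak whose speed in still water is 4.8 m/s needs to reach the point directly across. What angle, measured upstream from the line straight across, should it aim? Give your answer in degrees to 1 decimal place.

48.6°

To cancel the current, the upstream component of the kayak's velocity must equal the flow: 4.8 sin θ = 3.6.
sin θ = 3.6 / 4.8 = 0.7500.
θ = arcsin(0.7500) = 48.590°.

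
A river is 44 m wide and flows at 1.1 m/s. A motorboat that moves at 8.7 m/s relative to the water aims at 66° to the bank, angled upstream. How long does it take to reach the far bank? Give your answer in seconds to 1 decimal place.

The component of the motorboat's velocity perpendicular to the bank is 8.7 × sin 66° = 7.948 m/s.
The flow acts along the bank and has no component across it.
Time = 44 / 7.948 = 5.536 s.

5.5 s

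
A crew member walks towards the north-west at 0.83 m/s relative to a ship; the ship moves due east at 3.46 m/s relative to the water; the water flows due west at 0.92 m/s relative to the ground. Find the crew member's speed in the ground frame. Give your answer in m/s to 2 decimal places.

2.04 m/s

In east/north components (m/s): crew member relative to ship = (-0.587, 0.587); ship relative to water = (3.460, 0.000); water relative to ground = (-0.920, 0.000).
Sum = (1.953, 0.587) m/s.
Speed = |(1.953, 0.587)| = 2.039 m/s.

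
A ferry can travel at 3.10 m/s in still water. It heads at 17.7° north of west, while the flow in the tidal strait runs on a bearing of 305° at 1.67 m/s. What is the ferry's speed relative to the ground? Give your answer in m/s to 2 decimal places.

Taking east as x and north as y: velocity relative to the water = (-2.953, 0.943) m/s; the water relative to ground = (-1.368, 0.958) m/s.
Velocity relative to ground = (-2.953, 0.943) + (-1.368, 0.958) = (-4.321, 1.900) m/s.
Speed = |(-4.321, 1.900)| = 4.721 m/s.

4.72 m/s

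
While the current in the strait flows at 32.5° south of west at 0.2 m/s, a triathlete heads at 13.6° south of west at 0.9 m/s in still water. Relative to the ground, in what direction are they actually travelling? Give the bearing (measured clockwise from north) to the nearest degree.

253°

Taking east as x and north as y: velocity relative to the water = (-0.875, -0.212) m/s; the water relative to ground = (-0.169, -0.107) m/s.
Velocity relative to ground = (-0.875, -0.212) + (-0.169, -0.107) = (-1.043, -0.319) m/s.
Bearing = atan2(-1.04, -0.32) = 253.00° clockwise from north.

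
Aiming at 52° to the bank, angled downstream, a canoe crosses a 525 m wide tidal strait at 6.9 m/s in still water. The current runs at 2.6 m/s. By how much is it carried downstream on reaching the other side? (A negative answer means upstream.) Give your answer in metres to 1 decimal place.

Perpendicular speed = 5.437 m/s; crossing time = 525 / 5.437 = 96.556 s.
Net downstream speed = 6.848 m/s.
Drift = 6.848 × 96.556 = 661.220 m (downstream).

661.2 m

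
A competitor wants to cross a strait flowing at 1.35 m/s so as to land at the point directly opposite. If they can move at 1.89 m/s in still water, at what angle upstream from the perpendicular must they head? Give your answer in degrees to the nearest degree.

To cancel the current, the upstream component of the competitor's velocity must equal the flow: 1.89 sin θ = 1.35.
sin θ = 1.35 / 1.89 = 0.7143.
θ = arcsin(0.7143) = 45.585°.

46°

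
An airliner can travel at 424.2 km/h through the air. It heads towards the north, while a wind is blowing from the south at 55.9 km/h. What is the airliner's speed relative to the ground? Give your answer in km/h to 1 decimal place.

480.1 km/h

Taking east as x and north as y: velocity relative to the air = (0.000, 424.200) km/h; the air relative to ground = (0.000, 55.900) km/h.
Velocity relative to ground = (0.000, 424.200) + (0.000, 55.900) = (0.000, 480.100) km/h.
Speed = |(0.000, 480.100)| = 480.100 km/h.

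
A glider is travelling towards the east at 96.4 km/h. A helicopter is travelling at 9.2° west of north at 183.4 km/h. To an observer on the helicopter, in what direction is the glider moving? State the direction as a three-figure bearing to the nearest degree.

145°

Taking east as x and north as y: glider velocity = (96.400, 0.000) km/h; helicopter velocity = (-29.322, 181.041) km/h.
Velocity of glider relative to helicopter = (96.400, 0.000) − (-29.322, 181.041) = (125.722, -181.041) km/h.
Bearing = atan2(125.72, -181.04) = 145.22° clockwise from north.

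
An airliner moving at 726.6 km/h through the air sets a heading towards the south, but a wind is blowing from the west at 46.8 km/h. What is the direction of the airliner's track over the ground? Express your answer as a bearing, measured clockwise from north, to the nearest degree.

Taking east as x and north as y: velocity relative to the air = (0.000, -726.600) km/h; the air relative to ground = (46.800, 0.000) km/h.
Velocity relative to ground = (0.000, -726.600) + (46.800, 0.000) = (46.800, -726.600) km/h.
Bearing = atan2(46.80, -726.60) = 176.31° clockwise from north.

176°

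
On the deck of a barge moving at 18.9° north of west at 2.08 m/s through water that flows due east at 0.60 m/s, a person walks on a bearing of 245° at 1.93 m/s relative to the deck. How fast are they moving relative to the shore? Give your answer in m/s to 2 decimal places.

In east/north components (m/s): person relative to barge = (-1.749, -0.816); barge relative to water = (-1.968, 0.674); water relative to ground = (0.600, 0.000).
Sum = (-3.117, -0.142) m/s.
Speed = |(-3.117, -0.142)| = 3.120 m/s.

3.12 m/s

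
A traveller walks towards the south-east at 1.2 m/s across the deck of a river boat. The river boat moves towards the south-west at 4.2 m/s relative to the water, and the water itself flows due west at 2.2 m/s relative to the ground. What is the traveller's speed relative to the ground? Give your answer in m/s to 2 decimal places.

In east/north components (m/s): traveller relative to river boat = (0.849, -0.849); river boat relative to water = (-2.970, -2.970); water relative to ground = (-2.200, 0.000).
Sum = (-4.321, -3.818) m/s.
Speed = |(-4.321, -3.818)| = 5.767 m/s.

5.77 m/s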